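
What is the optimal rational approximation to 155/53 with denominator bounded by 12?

35/12

Expand x = 155/53 as a continued fraction with the Euclidean algorithm:
  155 = 2*53 + 49, so a_0 = 2.
  53 = 1*49 + 4, so a_1 = 1.
  49 = 12*4 + 1, so a_2 = 12.
  4 = 4*1 + 0, so a_3 = 4.
so x = [2; 1, 12, 4].
Convergents (p_i = a_i*p_{i-1} + p_{i-2}, q_i = a_i*q_{i-1} + q_{i-2} with p_{-2}=0, p_{-1}=1, q_{-2}=1, q_{-1}=0), until the denominator exceeds 12:
  i=0: a_0=2, p_0 = 2*1 + 0 = 2, q_0 = 2*0 + 1 = 1.
  i=1: a_1=1, p_1 = 1*2 + 1 = 3, q_1 = 1*1 + 0 = 1.
  i=2: a_2=12, p_2 = 12*3 + 2 = 38, q_2 = 12*1 + 1 = 13.
q_2 = 13 > 12, so the last convergent with denominator <= 12 is p_1/q_1 = 3/1.
The closest fraction with denominator <= 12 is either p_1/q_1 or the intermediate fraction (k*p_1 + p_0)/(k*q_1 + q_0) with the largest k >= 1 whose denominator stays <= 12; these approach x as k grows, and every other convergent or intermediate fraction in range is farther away.
Largest k: floor((12 - q_0)/q_1) = floor((12 - 1)/1) = 11.
That gives (11*3 + 2)/(11*1 + 1) = 35/12.
Compare the errors: |x - 3/1| = |155*1 - 3*53|/(53*1) = 4/53, and |x - 35/12| = |155*12 - 35*53|/(53*12) = 5/636.
Cross-multiplying, 5*53 = 265 < 2544 = 4*636, so 5/636 is smaller: the intermediate fraction 35/12 is closer to x than 3/1.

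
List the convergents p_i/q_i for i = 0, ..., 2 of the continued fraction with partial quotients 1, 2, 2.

Using the convergent recurrence p_i = a_i*p_{i-1} + p_{i-2}, q_i = a_i*q_{i-1} + q_{i-2} with p_{-2}=0, p_{-1}=1, q_{-2}=1, q_{-1}=0:
  i=0: a_0=1, p_0 = 1*1 + 0 = 1, q_0 = 1*0 + 1 = 1.
  i=1: a_1=2, p_1 = 2*1 + 1 = 3, q_1 = 2*1 + 0 = 2.
  i=2: a_2=2, p_2 = 2*3 + 1 = 7, q_2 = 2*2 + 1 = 5.

1/1, 3/2, 7/5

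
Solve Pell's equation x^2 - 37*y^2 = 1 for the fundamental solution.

(x, y) = (73, 12)

First expand sqrt(37) as a continued fraction. With x_i = (sqrt(37) + m_i)/d_i and (m_0, d_0) = (0, 1): a_0 = floor(sqrt(37)) = 6, since 6^2 = 36 <= 37 < 49 = 7^2.
Iterate m_{i+1} = d_i*a_i - m_i, d_{i+1} = (37 - m_{i+1}^2)/d_i, a_{i+1} = floor((a_0 + m_{i+1})/d_{i+1}):
  m_1 = 1*6 - 0 = 6, d_1 = (37 - 6^2)/1 = 1/1 = 1, a_1 = floor((6 + 6)/1) = 12.
  m_2 = 1*12 - 6 = 6, d_2 = (37 - 6^2)/1 = 1/1 = 1: (m_2, d_2) = (m_1, d_1) = (6, 1), so from here the quotient a_1 repeats; the period length is 1.
So sqrt(37) = [6; (12)] with period length k = 1.
k is odd, so (p_{k-1}, q_{k-1}) only solves x^2 - 37y^2 = -1 and the fundamental solution of x^2 - 37y^2 = 1 is (p_{2k-1}, q_{2k-1}) = (p_1, q_1); compute convergents through index 1, running through the period twice.
Convergents (p_i = a_i*p_{i-1} + p_{i-2}, q_i = a_i*q_{i-1} + q_{i-2} with p_{-2}=0, p_{-1}=1, q_{-2}=1, q_{-1}=0):
  i=0: a_0=6, p_0 = 6*1 + 0 = 6, q_0 = 6*0 + 1 = 1.
  i=1: a_1=12, p_1 = 12*6 + 1 = 73, q_1 = 12*1 + 0 = 12.
Indeed p_0^2 - 37*q_0^2 = 36 - 37 = -1, not +1.
Check: 73^2 - 37*12^2 = 5329 - 5328 = 1, so (x, y) = (73, 12) solves the equation, and by the theorem it is the least positive solution.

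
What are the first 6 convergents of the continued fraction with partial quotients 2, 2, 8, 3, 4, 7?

Using the convergent recurrence p_i = a_i*p_{i-1} + p_{i-2}, q_i = a_i*q_{i-1} + q_{i-2} with p_{-2}=0, p_{-1}=1, q_{-2}=1, q_{-1}=0:
  i=0: a_0=2, p_0 = 2*1 + 0 = 2, q_0 = 2*0 + 1 = 1.
  i=1: a_1=2, p_1 = 2*2 + 1 = 5, q_1 = 2*1 + 0 = 2.
  i=2: a_2=8, p_2 = 8*5 + 2 = 42, q_2 = 8*2 + 1 = 17.
  i=3: a_3=3, p_3 = 3*42 + 5 = 131, q_3 = 3*17 + 2 = 53.
  i=4: a_4=4, p_4 = 4*131 + 42 = 566, q_4 = 4*53 + 17 = 229.
  i=5: a_5=7, p_5 = 7*566 + 131 = 4093, q_5 = 7*229 + 53 = 1656.

2/1, 5/2, 42/17, 131/53, 566/229, 4093/1656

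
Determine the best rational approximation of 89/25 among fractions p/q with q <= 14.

32/9

Expand x = 89/25 as a continued fraction with the Euclidean algorithm:
  89 = 3*25 + 14, so a_0 = 3.
  25 = 1*14 + 11, so a_1 = 1.
  14 = 1*11 + 3, so a_2 = 1.
  11 = 3*3 + 2, so a_3 = 3.
  3 = 1*2 + 1, so a_4 = 1.
  2 = 2*1 + 0, so a_5 = 2.
so x = [3; 1, 1, 3, 1, 2].
Convergents (p_i = a_i*p_{i-1} + p_{i-2}, q_i = a_i*q_{i-1} + q_{i-2} with p_{-2}=0, p_{-1}=1, q_{-2}=1, q_{-1}=0), until the denominator exceeds 14:
  i=0: a_0=3, p_0 = 3*1 + 0 = 3, q_0 = 3*0 + 1 = 1.
  i=1: a_1=1, p_1 = 1*3 + 1 = 4, q_1 = 1*1 + 0 = 1.
  i=2: a_2=1, p_2 = 1*4 + 3 = 7, q_2 = 1*1 + 1 = 2.
  i=3: a_3=3, p_3 = 3*7 + 4 = 25, q_3 = 3*2 + 1 = 7.
  i=4: a_4=1, p_4 = 1*25 + 7 = 32, q_4 = 1*7 + 2 = 9.
  i=5: a_5=2, p_5 = 2*32 + 25 = 89, q_5 = 2*9 + 7 = 25.
q_5 = 25 > 14, so the last convergent with denominator <= 14 is p_4/q_4 = 32/9.
The closest fraction with denominator <= 14 is either p_4/q_4 or the intermediate fraction (k*p_4 + p_3)/(k*q_4 + q_3) with the largest k >= 1 whose denominator stays <= 14; these approach x as k grows, and every other convergent or intermediate fraction in range is farther away.
Largest k: floor((14 - q_3)/q_4) = floor((14 - 7)/9) = 0.
Since k = 0, no intermediate fraction beyond p_4/q_4 has denominator <= 14, so the convergent 32/9 is the closest (its error is |89*9 - 32*25|/(25*9) = 1/225).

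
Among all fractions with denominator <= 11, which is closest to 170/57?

3/1

Expand x = 170/57 as a continued fraction with the Euclidean algorithm:
  170 = 2*57 + 56, so a_0 = 2.
  57 = 1*56 + 1, so a_1 = 1.
  56 = 56*1 + 0, so a_2 = 56.
so x = [2; 1, 56].
Convergents (p_i = a_i*p_{i-1} + p_{i-2}, q_i = a_i*q_{i-1} + q_{i-2} with p_{-2}=0, p_{-1}=1, q_{-2}=1, q_{-1}=0), until the denominator exceeds 11:
  i=0: a_0=2, p_0 = 2*1 + 0 = 2, q_0 = 2*0 + 1 = 1.
  i=1: a_1=1, p_1 = 1*2 + 1 = 3, q_1 = 1*1 + 0 = 1.
  i=2: a_2=56, p_2 = 56*3 + 2 = 170, q_2 = 56*1 + 1 = 57.
q_2 = 57 > 11, so the last convergent with denominator <= 11 is p_1/q_1 = 3/1.
The closest fraction with denominator <= 11 is either p_1/q_1 or the intermediate fraction (k*p_1 + p_0)/(k*q_1 + q_0) with the largest k >= 1 whose denominator stays <= 11; these approach x as k grows, and every other convergent or intermediate fraction in range is farther away.
Largest k: floor((11 - q_0)/q_1) = floor((11 - 1)/1) = 10.
That gives (10*3 + 2)/(10*1 + 1) = 32/11.
Compare the errors: |x - 3/1| = |170*1 - 3*57|/(57*1) = 1/57, and |x - 32/11| = |170*11 - 32*57|/(57*11) = 46/627.
Cross-multiplying, 1*627 = 627 < 2622 = 46*57, so 1/57 is smaller: the convergent 3/1 is closer to x than 32/11.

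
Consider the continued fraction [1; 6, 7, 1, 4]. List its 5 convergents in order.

Using the convergent recurrence p_i = a_i*p_{i-1} + p_{i-2}, q_i = a_i*q_{i-1} + q_{i-2} with p_{-2}=0, p_{-1}=1, q_{-2}=1, q_{-1}=0:
  i=0: a_0=1, p_0 = 1*1 + 0 = 1, q_0 = 1*0 + 1 = 1.
  i=1: a_1=6, p_1 = 6*1 + 1 = 7, q_1 = 6*1 + 0 = 6.
  i=2: a_2=7, p_2 = 7*7 + 1 = 50, q_2 = 7*6 + 1 = 43.
  i=3: a_3=1, p_3 = 1*50 + 7 = 57, q_3 = 1*43 + 6 = 49.
  i=4: a_4=4, p_4 = 4*57 + 50 = 278, q_4 = 4*49 + 43 = 239.

1/1, 7/6, 50/43, 57/49, 278/239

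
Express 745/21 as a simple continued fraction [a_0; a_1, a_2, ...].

[35; 2, 10]

Run the Euclidean algorithm on 745 and 21; the successive quotients are the partial quotients a_0, a_1, ... (each step inverts the fractional part left over by the previous one):
  745 = 35*21 + 10, so a_0 = 35.
  21 = 2*10 + 1, so a_1 = 2.
  10 = 10*1 + 0, so a_2 = 10.
The remainder reaches 0 after 3 divisions, so the expansion has 3 partial quotients, read off in order.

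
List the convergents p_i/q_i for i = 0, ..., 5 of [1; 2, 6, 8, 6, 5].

Using the convergent recurrence p_i = a_i*p_{i-1} + p_{i-2}, q_i = a_i*q_{i-1} + q_{i-2} with p_{-2}=0, p_{-1}=1, q_{-2}=1, q_{-1}=0:
  i=0: a_0=1, p_0 = 1*1 + 0 = 1, q_0 = 1*0 + 1 = 1.
  i=1: a_1=2, p_1 = 2*1 + 1 = 3, q_1 = 2*1 + 0 = 2.
  i=2: a_2=6, p_2 = 6*3 + 1 = 19, q_2 = 6*2 + 1 = 13.
  i=3: a_3=8, p_3 = 8*19 + 3 = 155, q_3 = 8*13 + 2 = 106.
  i=4: a_4=6, p_4 = 6*155 + 19 = 949, q_4 = 6*106 + 13 = 649.
  i=5: a_5=5, p_5 = 5*949 + 155 = 4900, q_5 = 5*649 + 106 = 3351.

1/1, 3/2, 19/13, 155/106, 949/649, 4900/3351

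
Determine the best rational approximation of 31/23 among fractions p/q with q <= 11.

Expand x = 31/23 as a continued fraction with the Euclidean algorithm:
  31 = 1*23 + 8, so a_0 = 1.
  23 = 2*8 + 7, so a_1 = 2.
  8 = 1*7 + 1, so a_2 = 1.
  7 = 7*1 + 0, so a_3 = 7.
so x = [1; 2, 1, 7].
Convergents (p_i = a_i*p_{i-1} + p_{i-2}, q_i = a_i*q_{i-1} + q_{i-2} with p_{-2}=0, p_{-1}=1, q_{-2}=1, q_{-1}=0), until the denominator exceeds 11:
  i=0: a_0=1, p_0 = 1*1 + 0 = 1, q_0 = 1*0 + 1 = 1.
  i=1: a_1=2, p_1 = 2*1 + 1 = 3, q_1 = 2*1 + 0 = 2.
  i=2: a_2=1, p_2 = 1*3 + 1 = 4, q_2 = 1*2 + 1 = 3.
  i=3: a_3=7, p_3 = 7*4 + 3 = 31, q_3 = 7*3 + 2 = 23.
q_3 = 23 > 11, so the last convergent with denominator <= 11 is p_2/q_2 = 4/3.
The closest fraction with denominator <= 11 is either p_2/q_2 or the intermediate fraction (k*p_2 + p_1)/(k*q_2 + q_1) with the largest k >= 1 whose denominator stays <= 11; these approach x as k grows, and every other convergent or intermediate fraction in range is farther away.
Largest k: floor((11 - q_1)/q_2) = floor((11 - 2)/3) = 3.
That gives (3*4 + 3)/(3*3 + 2) = 15/11.
Compare the errors: |x - 4/3| = |31*3 - 4*23|/(23*3) = 1/69, and |x - 15/11| = |31*11 - 15*23|/(23*11) = 4/253.
Cross-multiplying, 1*253 = 253 < 276 = 4*69, so 1/69 is smaller: the convergent 4/3 is closer to x than 15/11.

4/3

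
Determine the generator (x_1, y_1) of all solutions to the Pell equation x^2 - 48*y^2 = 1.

(x, y) = (7, 1)

First expand sqrt(48) as a continued fraction. With x_i = (sqrt(48) + m_i)/d_i and (m_0, d_0) = (0, 1): a_0 = floor(sqrt(48)) = 6, since 6^2 = 36 <= 48 < 49 = 7^2.
Iterate m_{i+1} = d_i*a_i - m_i, d_{i+1} = (48 - m_{i+1}^2)/d_i, a_{i+1} = floor((a_0 + m_{i+1})/d_{i+1}):
  m_1 = 1*6 - 0 = 6, d_1 = (48 - 6^2)/1 = 12/1 = 12, a_1 = floor((6 + 6)/12) = 1.
  m_2 = 12*1 - 6 = 6, d_2 = (48 - 6^2)/12 = 12/12 = 1, a_2 = floor((6 + 6)/1) = 12.
  m_3 = 1*12 - 6 = 6, d_3 = (48 - 6^2)/1 = 12/1 = 12: (m_3, d_3) = (m_1, d_1) = (6, 12), so from here the quotients repeat a_1, a_2; the period length is 2.
So sqrt(48) = [6; (1, 12)] with period length k = 2.
k is even, so the fundamental solution of x^2 - 48y^2 = 1 is (p_{k-1}, q_{k-1}) = (p_1, q_1); compute convergents through index 1.
Convergents (p_i = a_i*p_{i-1} + p_{i-2}, q_i = a_i*q_{i-1} + q_{i-2} with p_{-2}=0, p_{-1}=1, q_{-2}=1, q_{-1}=0):
  i=0: a_0=6, p_0 = 6*1 + 0 = 6, q_0 = 6*0 + 1 = 1.
  i=1: a_1=1, p_1 = 1*6 + 1 = 7, q_1 = 1*1 + 0 = 1.
Check: 7^2 - 48*1^2 = 49 - 48 = 1, so (x, y) = (7, 1) solves the equation, and by the theorem it is the least positive solution.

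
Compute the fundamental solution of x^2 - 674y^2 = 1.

(x, y) = (675, 26)

First expand sqrt(674) as a continued fraction. With x_i = (sqrt(674) + m_i)/d_i and (m_0, d_0) = (0, 1): a_0 = floor(sqrt(674)) = 25, since 25^2 = 625 <= 674 < 676 = 26^2.
Iterate m_{i+1} = d_i*a_i - m_i, d_{i+1} = (674 - m_{i+1}^2)/d_i, a_{i+1} = floor((a_0 + m_{i+1})/d_{i+1}):
  m_1 = 1*25 - 0 = 25, d_1 = (674 - 25^2)/1 = 49/1 = 49, a_1 = floor((25 + 25)/49) = 1.
  m_2 = 49*1 - 25 = 24, d_2 = (674 - 24^2)/49 = 98/49 = 2, a_2 = floor((25 + 24)/2) = 24.
  m_3 = 2*24 - 24 = 24, d_3 = (674 - 24^2)/2 = 98/2 = 49, a_3 = floor((25 + 24)/49) = 1.
  m_4 = 49*1 - 24 = 25, d_4 = (674 - 25^2)/49 = 49/49 = 1, a_4 = floor((25 + 25)/1) = 50.
  m_5 = 1*50 - 25 = 25, d_5 = (674 - 25^2)/1 = 49/1 = 49: (m_5, d_5) = (m_1, d_1) = (25, 49), so from here the quotients repeat a_1, ..., a_4; the period length is 4.
So sqrt(674) = [25; (1, 24, 1, 50)] with period length k = 4.
k is even, so the fundamental solution of x^2 - 674y^2 = 1 is (p_{k-1}, q_{k-1}) = (p_3, q_3); compute convergents through index 3.
Convergents (p_i = a_i*p_{i-1} + p_{i-2}, q_i = a_i*q_{i-1} + q_{i-2} with p_{-2}=0, p_{-1}=1, q_{-2}=1, q_{-1}=0):
  i=0: a_0=25, p_0 = 25*1 + 0 = 25, q_0 = 25*0 + 1 = 1.
  i=1: a_1=1, p_1 = 1*25 + 1 = 26, q_1 = 1*1 + 0 = 1.
  i=2: a_2=24, p_2 = 24*26 + 25 = 649, q_2 = 24*1 + 1 = 25.
  i=3: a_3=1, p_3 = 1*649 + 26 = 675, q_3 = 1*25 + 1 = 26.
Check: 675^2 - 674*26^2 = 455625 - 455624 = 1, so (x, y) = (675, 26) solves the equation, and by the theorem it is the least positive solution.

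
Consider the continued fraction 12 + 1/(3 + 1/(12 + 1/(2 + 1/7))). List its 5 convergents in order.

Using the convergent recurrence p_i = a_i*p_{i-1} + p_{i-2}, q_i = a_i*q_{i-1} + q_{i-2} with p_{-2}=0, p_{-1}=1, q_{-2}=1, q_{-1}=0:
  i=0: a_0=12, p_0 = 12*1 + 0 = 12, q_0 = 12*0 + 1 = 1.
  i=1: a_1=3, p_1 = 3*12 + 1 = 37, q_1 = 3*1 + 0 = 3.
  i=2: a_2=12, p_2 = 12*37 + 12 = 456, q_2 = 12*3 + 1 = 37.
  i=3: a_3=2, p_3 = 2*456 + 37 = 949, q_3 = 2*37 + 3 = 77.
  i=4: a_4=7, p_4 = 7*949 + 456 = 7099, q_4 = 7*77 + 37 = 576.

12/1, 37/3, 456/37, 949/77, 7099/576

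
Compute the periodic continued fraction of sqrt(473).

[21; (1, 2, 1, 42)]

Write x_i = (sqrt(473) + m_i)/d_i with (m_0, d_0) = (0, 1). a_0 = floor(sqrt(473)) = 21, since 21^2 = 441 <= 473 < 484 = 22^2.
Iterate m_{i+1} = d_i*a_i - m_i, d_{i+1} = (473 - m_{i+1}^2)/d_i, a_{i+1} = floor((a_0 + m_{i+1})/d_{i+1}):
  m_1 = 1*21 - 0 = 21, d_1 = (473 - 21^2)/1 = 32/1 = 32, a_1 = floor((21 + 21)/32) = 1.
  m_2 = 32*1 - 21 = 11, d_2 = (473 - 11^2)/32 = 352/32 = 11, a_2 = floor((21 + 11)/11) = 2.
  m_3 = 11*2 - 11 = 11, d_3 = (473 - 11^2)/11 = 352/11 = 32, a_3 = floor((21 + 11)/32) = 1.
  m_4 = 32*1 - 11 = 21, d_4 = (473 - 21^2)/32 = 32/32 = 1, a_4 = floor((21 + 21)/1) = 42.
  m_5 = 1*42 - 21 = 21, d_5 = (473 - 21^2)/1 = 32/1 = 32: (m_5, d_5) = (m_1, d_1) = (21, 32), so from here the quotients repeat a_1, ..., a_4; the period length is 4.
Hence the expansion of sqrt(473) is a_0 = 21 followed by the repeating block 1, 2, 1, 42 (period 4).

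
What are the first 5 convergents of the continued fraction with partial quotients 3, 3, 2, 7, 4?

3/1, 10/3, 23/7, 171/52, 707/215

Using the convergent recurrence p_i = a_i*p_{i-1} + p_{i-2}, q_i = a_i*q_{i-1} + q_{i-2} with p_{-2}=0, p_{-1}=1, q_{-2}=1, q_{-1}=0:
  i=0: a_0=3, p_0 = 3*1 + 0 = 3, q_0 = 3*0 + 1 = 1.
  i=1: a_1=3, p_1 = 3*3 + 1 = 10, q_1 = 3*1 + 0 = 3.
  i=2: a_2=2, p_2 = 2*10 + 3 = 23, q_2 = 2*3 + 1 = 7.
  i=3: a_3=7, p_3 = 7*23 + 10 = 171, q_3 = 7*7 + 3 = 52.
  i=4: a_4=4, p_4 = 4*171 + 23 = 707, q_4 = 4*52 + 7 = 215.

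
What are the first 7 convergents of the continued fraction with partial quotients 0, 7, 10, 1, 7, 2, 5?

Using the convergent recurrence p_i = a_i*p_{i-1} + p_{i-2}, q_i = a_i*q_{i-1} + q_{i-2} with p_{-2}=0, p_{-1}=1, q_{-2}=1, q_{-1}=0:
  i=0: a_0=0, p_0 = 0*1 + 0 = 0, q_0 = 0*0 + 1 = 1.
  i=1: a_1=7, p_1 = 7*0 + 1 = 1, q_1 = 7*1 + 0 = 7.
  i=2: a_2=10, p_2 = 10*1 + 0 = 10, q_2 = 10*7 + 1 = 71.
  i=3: a_3=1, p_3 = 1*10 + 1 = 11, q_3 = 1*71 + 7 = 78.
  i=4: a_4=7, p_4 = 7*11 + 10 = 87, q_4 = 7*78 + 71 = 617.
  i=5: a_5=2, p_5 = 2*87 + 11 = 185, q_5 = 2*617 + 78 = 1312.
  i=6: a_6=5, p_6 = 5*185 + 87 = 1012, q_6 = 5*1312 + 617 = 7177.

0/1, 1/7, 10/71, 11/78, 87/617, 185/1312, 1012/7177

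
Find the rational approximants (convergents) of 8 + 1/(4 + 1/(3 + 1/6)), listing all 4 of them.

Using the convergent recurrence p_i = a_i*p_{i-1} + p_{i-2}, q_i = a_i*q_{i-1} + q_{i-2} with p_{-2}=0, p_{-1}=1, q_{-2}=1, q_{-1}=0:
  i=0: a_0=8, p_0 = 8*1 + 0 = 8, q_0 = 8*0 + 1 = 1.
  i=1: a_1=4, p_1 = 4*8 + 1 = 33, q_1 = 4*1 + 0 = 4.
  i=2: a_2=3, p_2 = 3*33 + 8 = 107, q_2 = 3*4 + 1 = 13.
  i=3: a_3=6, p_3 = 6*107 + 33 = 675, q_3 = 6*13 + 4 = 82.

8/1, 33/4, 107/13, 675/82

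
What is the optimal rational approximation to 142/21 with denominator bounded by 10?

Expand x = 142/21 as a continued fraction with the Euclidean algorithm:
  142 = 6*21 + 16, so a_0 = 6.
  21 = 1*16 + 5, so a_1 = 1.
  16 = 3*5 + 1, so a_2 = 3.
  5 = 5*1 + 0, so a_3 = 5.
so x = [6; 1, 3, 5].
Convergents (p_i = a_i*p_{i-1} + p_{i-2}, q_i = a_i*q_{i-1} + q_{i-2} with p_{-2}=0, p_{-1}=1, q_{-2}=1, q_{-1}=0), until the denominator exceeds 10:
  i=0: a_0=6, p_0 = 6*1 + 0 = 6, q_0 = 6*0 + 1 = 1.
  i=1: a_1=1, p_1 = 1*6 + 1 = 7, q_1 = 1*1 + 0 = 1.
  i=2: a_2=3, p_2 = 3*7 + 6 = 27, q_2 = 3*1 + 1 = 4.
  i=3: a_3=5, p_3 = 5*27 + 7 = 142, q_3 = 5*4 + 1 = 21.
q_3 = 21 > 10, so the last convergent with denominator <= 10 is p_2/q_2 = 27/4.
The closest fraction with denominator <= 10 is either p_2/q_2 or the intermediate fraction (k*p_2 + p_1)/(k*q_2 + q_1) with the largest k >= 1 whose denominator stays <= 10; these approach x as k grows, and every other convergent or intermediate fraction in range is farther away.
Largest k: floor((10 - q_1)/q_2) = floor((10 - 1)/4) = 2.
That gives (2*27 + 7)/(2*4 + 1) = 61/9.
Compare the errors: |x - 27/4| = |142*4 - 27*21|/(21*4) = 1/84, and |x - 61/9| = |142*9 - 61*21|/(21*9) = 3/189.
Cross-multiplying, 1*189 = 189 < 252 = 3*84, so 1/84 is smaller: the convergent 27/4 is closer to x than 61/9.

27/4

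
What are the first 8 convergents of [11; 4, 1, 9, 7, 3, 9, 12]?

Using the convergent recurrence p_i = a_i*p_{i-1} + p_{i-2}, q_i = a_i*q_{i-1} + q_{i-2} with p_{-2}=0, p_{-1}=1, q_{-2}=1, q_{-1}=0:
  i=0: a_0=11, p_0 = 11*1 + 0 = 11, q_0 = 11*0 + 1 = 1.
  i=1: a_1=4, p_1 = 4*11 + 1 = 45, q_1 = 4*1 + 0 = 4.
  i=2: a_2=1, p_2 = 1*45 + 11 = 56, q_2 = 1*4 + 1 = 5.
  i=3: a_3=9, p_3 = 9*56 + 45 = 549, q_3 = 9*5 + 4 = 49.
  i=4: a_4=7, p_4 = 7*549 + 56 = 3899, q_4 = 7*49 + 5 = 348.
  i=5: a_5=3, p_5 = 3*3899 + 549 = 12246, q_5 = 3*348 + 49 = 1093.
  i=6: a_6=9, p_6 = 9*12246 + 3899 = 114113, q_6 = 9*1093 + 348 = 10185.
  i=7: a_7=12, p_7 = 12*114113 + 12246 = 1381602, q_7 = 12*10185 + 1093 = 123313.

11/1, 45/4, 56/5, 549/49, 3899/348, 12246/1093, 114113/10185, 1381602/123313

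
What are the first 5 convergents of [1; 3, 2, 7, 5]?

1/1, 4/3, 9/7, 67/52, 344/267

Using the convergent recurrence p_i = a_i*p_{i-1} + p_{i-2}, q_i = a_i*q_{i-1} + q_{i-2} with p_{-2}=0, p_{-1}=1, q_{-2}=1, q_{-1}=0:
  i=0: a_0=1, p_0 = 1*1 + 0 = 1, q_0 = 1*0 + 1 = 1.
  i=1: a_1=3, p_1 = 3*1 + 1 = 4, q_1 = 3*1 + 0 = 3.
  i=2: a_2=2, p_2 = 2*4 + 1 = 9, q_2 = 2*3 + 1 = 7.
  i=3: a_3=7, p_3 = 7*9 + 4 = 67, q_3 = 7*7 + 3 = 52.
  i=4: a_4=5, p_4 = 5*67 + 9 = 344, q_4 = 5*52 + 7 = 267.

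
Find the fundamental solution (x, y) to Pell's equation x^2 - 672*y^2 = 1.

First expand sqrt(672) as a continued fraction. With x_i = (sqrt(672) + m_i)/d_i and (m_0, d_0) = (0, 1): a_0 = floor(sqrt(672)) = 25, since 25^2 = 625 <= 672 < 676 = 26^2.
Iterate m_{i+1} = d_i*a_i - m_i, d_{i+1} = (672 - m_{i+1}^2)/d_i, a_{i+1} = floor((a_0 + m_{i+1})/d_{i+1}):
  m_1 = 1*25 - 0 = 25, d_1 = (672 - 25^2)/1 = 47/1 = 47, a_1 = floor((25 + 25)/47) = 1.
  m_2 = 47*1 - 25 = 22, d_2 = (672 - 22^2)/47 = 188/47 = 4, a_2 = floor((25 + 22)/4) = 11.
  m_3 = 4*11 - 22 = 22, d_3 = (672 - 22^2)/4 = 188/4 = 47, a_3 = floor((25 + 22)/47) = 1.
  m_4 = 47*1 - 22 = 25, d_4 = (672 - 25^2)/47 = 47/47 = 1, a_4 = floor((25 + 25)/1) = 50.
  m_5 = 1*50 - 25 = 25, d_5 = (672 - 25^2)/1 = 47/1 = 47: (m_5, d_5) = (m_1, d_1) = (25, 47), so from here the quotients repeat a_1, ..., a_4; the period length is 4.
So sqrt(672) = [25; (1, 11, 1, 50)] with period length k = 4.
k is even, so the fundamental solution of x^2 - 672y^2 = 1 is (p_{k-1}, q_{k-1}) = (p_3, q_3); compute convergents through index 3.
Convergents (p_i = a_i*p_{i-1} + p_{i-2}, q_i = a_i*q_{i-1} + q_{i-2} with p_{-2}=0, p_{-1}=1, q_{-2}=1, q_{-1}=0):
  i=0: a_0=25, p_0 = 25*1 + 0 = 25, q_0 = 25*0 + 1 = 1.
  i=1: a_1=1, p_1 = 1*25 + 1 = 26, q_1 = 1*1 + 0 = 1.
  i=2: a_2=11, p_2 = 11*26 + 25 = 311, q_2 = 11*1 + 1 = 12.
  i=3: a_3=1, p_3 = 1*311 + 26 = 337, q_3 = 1*12 + 1 = 13.
Check: 337^2 - 672*13^2 = 113569 - 113568 = 1, so (x, y) = (337, 13) solves the equation, and by the theorem it is the least positive solution.

(x, y) = (337, 13)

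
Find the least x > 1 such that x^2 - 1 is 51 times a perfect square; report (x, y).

(x, y) = (50, 7)

First expand sqrt(51) as a continued fraction. With x_i = (sqrt(51) + m_i)/d_i and (m_0, d_0) = (0, 1): a_0 = floor(sqrt(51)) = 7, since 7^2 = 49 <= 51 < 64 = 8^2.
Iterate m_{i+1} = d_i*a_i - m_i, d_{i+1} = (51 - m_{i+1}^2)/d_i, a_{i+1} = floor((a_0 + m_{i+1})/d_{i+1}):
  m_1 = 1*7 - 0 = 7, d_1 = (51 - 7^2)/1 = 2/1 = 2, a_1 = floor((7 + 7)/2) = 7.
  m_2 = 2*7 - 7 = 7, d_2 = (51 - 7^2)/2 = 2/2 = 1, a_2 = floor((7 + 7)/1) = 14.
  m_3 = 1*14 - 7 = 7, d_3 = (51 - 7^2)/1 = 2/1 = 2: (m_3, d_3) = (m_1, d_1) = (7, 2), so from here the quotients repeat a_1, a_2; the period length is 2.
So sqrt(51) = [7; (7, 14)] with period length k = 2.
k is even, so the fundamental solution of x^2 - 51y^2 = 1 is (p_{k-1}, q_{k-1}) = (p_1, q_1); compute convergents through index 1.
Convergents (p_i = a_i*p_{i-1} + p_{i-2}, q_i = a_i*q_{i-1} + q_{i-2} with p_{-2}=0, p_{-1}=1, q_{-2}=1, q_{-1}=0):
  i=0: a_0=7, p_0 = 7*1 + 0 = 7, q_0 = 7*0 + 1 = 1.
  i=1: a_1=7, p_1 = 7*7 + 1 = 50, q_1 = 7*1 + 0 = 7.
Check: 50^2 - 51*7^2 = 2500 - 2499 = 1, so (x, y) = (50, 7) solves the equation, and by the theorem it is the least positive solution.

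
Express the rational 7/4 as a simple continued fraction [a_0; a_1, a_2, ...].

[1; 1, 3]

Run the Euclidean algorithm on 7 and 4; the successive quotients are the partial quotients a_0, a_1, ... (each step inverts the fractional part left over by the previous one):
  7 = 1*4 + 3, so a_0 = 1.
  4 = 1*3 + 1, so a_1 = 1.
  3 = 3*1 + 0, so a_2 = 3.
The remainder reaches 0 after 3 divisions, so the expansion has 3 partial quotients, read off in order.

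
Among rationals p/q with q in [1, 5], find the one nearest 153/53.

14/5

Expand x = 153/53 as a continued fraction with the Euclidean algorithm:
  153 = 2*53 + 47, so a_0 = 2.
  53 = 1*47 + 6, so a_1 = 1.
  47 = 7*6 + 5, so a_2 = 7.
  6 = 1*5 + 1, so a_3 = 1.
  5 = 5*1 + 0, so a_4 = 5.
so x = [2; 1, 7, 1, 5].
Convergents (p_i = a_i*p_{i-1} + p_{i-2}, q_i = a_i*q_{i-1} + q_{i-2} with p_{-2}=0, p_{-1}=1, q_{-2}=1, q_{-1}=0), until the denominator exceeds 5:
  i=0: a_0=2, p_0 = 2*1 + 0 = 2, q_0 = 2*0 + 1 = 1.
  i=1: a_1=1, p_1 = 1*2 + 1 = 3, q_1 = 1*1 + 0 = 1.
  i=2: a_2=7, p_2 = 7*3 + 2 = 23, q_2 = 7*1 + 1 = 8.
q_2 = 8 > 5, so the last convergent with denominator <= 5 is p_1/q_1 = 3/1.
The closest fraction with denominator <= 5 is either p_1/q_1 or the intermediate fraction (k*p_1 + p_0)/(k*q_1 + q_0) with the largest k >= 1 whose denominator stays <= 5; these approach x as k grows, and every other convergent or intermediate fraction in range is farther away.
Largest k: floor((5 - q_0)/q_1) = floor((5 - 1)/1) = 4.
That gives (4*3 + 2)/(4*1 + 1) = 14/5.
Compare the errors: |x - 3/1| = |153*1 - 3*53|/(53*1) = 6/53, and |x - 14/5| = |153*5 - 14*53|/(53*5) = 23/265.
Cross-multiplying, 23*53 = 1219 < 1590 = 6*265, so 23/265 is smaller: the intermediate fraction 14/5 is closer to x than 3/1.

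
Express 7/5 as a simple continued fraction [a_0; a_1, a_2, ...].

[1; 2, 2]

Run the Euclidean algorithm on 7 and 5; the successive quotients are the partial quotients a_0, a_1, ... (each step inverts the fractional part left over by the previous one):
  7 = 1*5 + 2, so a_0 = 1.
  5 = 2*2 + 1, so a_1 = 2.
  2 = 2*1 + 0, so a_2 = 2.
The remainder reaches 0 after 3 divisions, so the expansion has 3 partial quotients, read off in order.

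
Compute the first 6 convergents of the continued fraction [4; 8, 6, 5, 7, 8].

4/1, 33/8, 202/49, 1043/253, 7503/1820, 61067/14813

Using the convergent recurrence p_i = a_i*p_{i-1} + p_{i-2}, q_i = a_i*q_{i-1} + q_{i-2} with p_{-2}=0, p_{-1}=1, q_{-2}=1, q_{-1}=0:
  i=0: a_0=4, p_0 = 4*1 + 0 = 4, q_0 = 4*0 + 1 = 1.
  i=1: a_1=8, p_1 = 8*4 + 1 = 33, q_1 = 8*1 + 0 = 8.
  i=2: a_2=6, p_2 = 6*33 + 4 = 202, q_2 = 6*8 + 1 = 49.
  i=3: a_3=5, p_3 = 5*202 + 33 = 1043, q_3 = 5*49 + 8 = 253.
  i=4: a_4=7, p_4 = 7*1043 + 202 = 7503, q_4 = 7*253 + 49 = 1820.
  i=5: a_5=8, p_5 = 8*7503 + 1043 = 61067, q_5 = 8*1820 + 253 = 14813.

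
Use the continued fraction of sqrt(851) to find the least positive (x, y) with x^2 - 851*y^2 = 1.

First expand sqrt(851) as a continued fraction. With x_i = (sqrt(851) + m_i)/d_i and (m_0, d_0) = (0, 1): a_0 = floor(sqrt(851)) = 29, since 29^2 = 841 <= 851 < 900 = 30^2.
Iterate m_{i+1} = d_i*a_i - m_i, d_{i+1} = (851 - m_{i+1}^2)/d_i, a_{i+1} = floor((a_0 + m_{i+1})/d_{i+1}):
  m_1 = 1*29 - 0 = 29, d_1 = (851 - 29^2)/1 = 10/1 = 10, a_1 = floor((29 + 29)/10) = 5.
  m_2 = 10*5 - 29 = 21, d_2 = (851 - 21^2)/10 = 410/10 = 41, a_2 = floor((29 + 21)/41) = 1.
  m_3 = 41*1 - 21 = 20, d_3 = (851 - 20^2)/41 = 451/41 = 11, a_3 = floor((29 + 20)/11) = 4.
  m_4 = 11*4 - 20 = 24, d_4 = (851 - 24^2)/11 = 275/11 = 25, a_4 = floor((29 + 24)/25) = 2.
  m_5 = 25*2 - 24 = 26, d_5 = (851 - 26^2)/25 = 175/25 = 7, a_5 = floor((29 + 26)/7) = 7.
  m_6 = 7*7 - 26 = 23, d_6 = (851 - 23^2)/7 = 322/7 = 46, a_6 = floor((29 + 23)/46) = 1.
  m_7 = 46*1 - 23 = 23, d_7 = (851 - 23^2)/46 = 322/46 = 7, a_7 = floor((29 + 23)/7) = 7.
  m_8 = 7*7 - 23 = 26, d_8 = (851 - 26^2)/7 = 175/7 = 25, a_8 = floor((29 + 26)/25) = 2.
  m_9 = 25*2 - 26 = 24, d_9 = (851 - 24^2)/25 = 275/25 = 11, a_9 = floor((29 + 24)/11) = 4.
  m_10 = 11*4 - 24 = 20, d_10 = (851 - 20^2)/11 = 451/11 = 41, a_10 = floor((29 + 20)/41) = 1.
  m_11 = 41*1 - 20 = 21, d_11 = (851 - 21^2)/41 = 410/41 = 10, a_11 = floor((29 + 21)/10) = 5.
  m_12 = 10*5 - 21 = 29, d_12 = (851 - 29^2)/10 = 10/10 = 1, a_12 = floor((29 + 29)/1) = 58.
  m_13 = 1*58 - 29 = 29, d_13 = (851 - 29^2)/1 = 10/1 = 10: (m_13, d_13) = (m_1, d_1) = (29, 10), so from here the quotients repeat a_1, ..., a_12; the period length is 12.
So sqrt(851) = [29; (5, 1, 4, 2, 7, 1, 7, 2, 4, 1, 5, 58)] with period length k = 12.
k is even, so the fundamental solution of x^2 - 851y^2 = 1 is (p_{k-1}, q_{k-1}) = (p_11, q_11); compute convergents through index 11.
Convergents (p_i = a_i*p_{i-1} + p_{i-2}, q_i = a_i*q_{i-1} + q_{i-2} with p_{-2}=0, p_{-1}=1, q_{-2}=1, q_{-1}=0):
  i=0: a_0=29, p_0 = 29*1 + 0 = 29, q_0 = 29*0 + 1 = 1.
  i=1: a_1=5, p_1 = 5*29 + 1 = 146, q_1 = 5*1 + 0 = 5.
  i=2: a_2=1, p_2 = 1*146 + 29 = 175, q_2 = 1*5 + 1 = 6.
  i=3: a_3=4, p_3 = 4*175 + 146 = 846, q_3 = 4*6 + 5 = 29.
  i=4: a_4=2, p_4 = 2*846 + 175 = 1867, q_4 = 2*29 + 6 = 64.
  i=5: a_5=7, p_5 = 7*1867 + 846 = 13915, q_5 = 7*64 + 29 = 477.
  i=6: a_6=1, p_6 = 1*13915 + 1867 = 15782, q_6 = 1*477 + 64 = 541.
  i=7: a_7=7, p_7 = 7*15782 + 13915 = 124389, q_7 = 7*541 + 477 = 4264.
  i=8: a_8=2, p_8 = 2*124389 + 15782 = 264560, q_8 = 2*4264 + 541 = 9069.
  i=9: a_9=4, p_9 = 4*264560 + 124389 = 1182629, q_9 = 4*9069 + 4264 = 40540.
  i=10: a_10=1, p_10 = 1*1182629 + 264560 = 1447189, q_10 = 1*40540 + 9069 = 49609.
  i=11: a_11=5, p_11 = 5*1447189 + 1182629 = 8418574, q_11 = 5*49609 + 40540 = 288585.
Check: 8418574^2 - 851*288585^2 = 70872388193476 - 70872388193475 = 1, so (x, y) = (8418574, 288585) solves the equation, and by the theorem it is the least positive solution.

(x, y) = (8418574, 288585)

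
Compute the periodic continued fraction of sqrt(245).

Write x_i = (sqrt(245) + m_i)/d_i with (m_0, d_0) = (0, 1). a_0 = floor(sqrt(245)) = 15, since 15^2 = 225 <= 245 < 256 = 16^2.
Iterate m_{i+1} = d_i*a_i - m_i, d_{i+1} = (245 - m_{i+1}^2)/d_i, a_{i+1} = floor((a_0 + m_{i+1})/d_{i+1}):
  m_1 = 1*15 - 0 = 15, d_1 = (245 - 15^2)/1 = 20/1 = 20, a_1 = floor((15 + 15)/20) = 1.
  m_2 = 20*1 - 15 = 5, d_2 = (245 - 5^2)/20 = 220/20 = 11, a_2 = floor((15 + 5)/11) = 1.
  m_3 = 11*1 - 5 = 6, d_3 = (245 - 6^2)/11 = 209/11 = 19, a_3 = floor((15 + 6)/19) = 1.
  m_4 = 19*1 - 6 = 13, d_4 = (245 - 13^2)/19 = 76/19 = 4, a_4 = floor((15 + 13)/4) = 7.
  m_5 = 4*7 - 13 = 15, d_5 = (245 - 15^2)/4 = 20/4 = 5, a_5 = floor((15 + 15)/5) = 6.
  m_6 = 5*6 - 15 = 15, d_6 = (245 - 15^2)/5 = 20/5 = 4, a_6 = floor((15 + 15)/4) = 7.
  m_7 = 4*7 - 15 = 13, d_7 = (245 - 13^2)/4 = 76/4 = 19, a_7 = floor((15 + 13)/19) = 1.
  m_8 = 19*1 - 13 = 6, d_8 = (245 - 6^2)/19 = 209/19 = 11, a_8 = floor((15 + 6)/11) = 1.
  m_9 = 11*1 - 6 = 5, d_9 = (245 - 5^2)/11 = 220/11 = 20, a_9 = floor((15 + 5)/20) = 1.
  m_10 = 20*1 - 5 = 15, d_10 = (245 - 15^2)/20 = 20/20 = 1, a_10 = floor((15 + 15)/1) = 30.
  m_11 = 1*30 - 15 = 15, d_11 = (245 - 15^2)/1 = 20/1 = 20: (m_11, d_11) = (m_1, d_1) = (15, 20), so from here the quotients repeat a_1, ..., a_10; the period length is 10.
Hence the expansion of sqrt(245) is a_0 = 15 followed by the repeating block 1, 1, 1, 7, 6, 7, 1, 1, 1, 30 (period 10).

[15; (1, 1, 1, 7, 6, 7, 1, 1, 1, 30)]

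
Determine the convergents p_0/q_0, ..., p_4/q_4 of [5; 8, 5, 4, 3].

5/1, 41/8, 210/41, 881/172, 2853/557

Using the convergent recurrence p_i = a_i*p_{i-1} + p_{i-2}, q_i = a_i*q_{i-1} + q_{i-2} with p_{-2}=0, p_{-1}=1, q_{-2}=1, q_{-1}=0:
  i=0: a_0=5, p_0 = 5*1 + 0 = 5, q_0 = 5*0 + 1 = 1.
  i=1: a_1=8, p_1 = 8*5 + 1 = 41, q_1 = 8*1 + 0 = 8.
  i=2: a_2=5, p_2 = 5*41 + 5 = 210, q_2 = 5*8 + 1 = 41.
  i=3: a_3=4, p_3 = 4*210 + 41 = 881, q_3 = 4*41 + 8 = 172.
  i=4: a_4=3, p_4 = 3*881 + 210 = 2853, q_4 = 3*172 + 41 = 557.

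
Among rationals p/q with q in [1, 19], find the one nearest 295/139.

17/8

Expand x = 295/139 as a continued fraction with the Euclidean algorithm:
  295 = 2*139 + 17, so a_0 = 2.
  139 = 8*17 + 3, so a_1 = 8.
  17 = 5*3 + 2, so a_2 = 5.
  3 = 1*2 + 1, so a_3 = 1.
  2 = 2*1 + 0, so a_4 = 2.
so x = [2; 8, 5, 1, 2].
Convergents (p_i = a_i*p_{i-1} + p_{i-2}, q_i = a_i*q_{i-1} + q_{i-2} with p_{-2}=0, p_{-1}=1, q_{-2}=1, q_{-1}=0), until the denominator exceeds 19:
  i=0: a_0=2, p_0 = 2*1 + 0 = 2, q_0 = 2*0 + 1 = 1.
  i=1: a_1=8, p_1 = 8*2 + 1 = 17, q_1 = 8*1 + 0 = 8.
  i=2: a_2=5, p_2 = 5*17 + 2 = 87, q_2 = 5*8 + 1 = 41.
q_2 = 41 > 19, so the last convergent with denominator <= 19 is p_1/q_1 = 17/8.
The closest fraction with denominator <= 19 is either p_1/q_1 or the intermediate fraction (k*p_1 + p_0)/(k*q_1 + q_0) with the largest k >= 1 whose denominator stays <= 19; these approach x as k grows, and every other convergent or intermediate fraction in range is farther away.
Largest k: floor((19 - q_0)/q_1) = floor((19 - 1)/8) = 2.
That gives (2*17 + 2)/(2*8 + 1) = 36/17.
Compare the errors: |x - 17/8| = |295*8 - 17*139|/(139*8) = 3/1112, and |x - 36/17| = |295*17 - 36*139|/(139*17) = 11/2363.
Cross-multiplying, 3*2363 = 7089 < 12232 = 11*1112, so 3/1112 is smaller: the convergent 17/8 is closer to x than 36/17.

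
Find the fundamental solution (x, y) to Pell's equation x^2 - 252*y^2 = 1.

First expand sqrt(252) as a continued fraction. With x_i = (sqrt(252) + m_i)/d_i and (m_0, d_0) = (0, 1): a_0 = floor(sqrt(252)) = 15, since 15^2 = 225 <= 252 < 256 = 16^2.
Iterate m_{i+1} = d_i*a_i - m_i, d_{i+1} = (252 - m_{i+1}^2)/d_i, a_{i+1} = floor((a_0 + m_{i+1})/d_{i+1}):
  m_1 = 1*15 - 0 = 15, d_1 = (252 - 15^2)/1 = 27/1 = 27, a_1 = floor((15 + 15)/27) = 1.
  m_2 = 27*1 - 15 = 12, d_2 = (252 - 12^2)/27 = 108/27 = 4, a_2 = floor((15 + 12)/4) = 6.
  m_3 = 4*6 - 12 = 12, d_3 = (252 - 12^2)/4 = 108/4 = 27, a_3 = floor((15 + 12)/27) = 1.
  m_4 = 27*1 - 12 = 15, d_4 = (252 - 15^2)/27 = 27/27 = 1, a_4 = floor((15 + 15)/1) = 30.
  m_5 = 1*30 - 15 = 15, d_5 = (252 - 15^2)/1 = 27/1 = 27: (m_5, d_5) = (m_1, d_1) = (15, 27), so from here the quotients repeat a_1, ..., a_4; the period length is 4.
So sqrt(252) = [15; (1, 6, 1, 30)] with period length k = 4.
k is even, so the fundamental solution of x^2 - 252y^2 = 1 is (p_{k-1}, q_{k-1}) = (p_3, q_3); compute convergents through index 3.
Convergents (p_i = a_i*p_{i-1} + p_{i-2}, q_i = a_i*q_{i-1} + q_{i-2} with p_{-2}=0, p_{-1}=1, q_{-2}=1, q_{-1}=0):
  i=0: a_0=15, p_0 = 15*1 + 0 = 15, q_0 = 15*0 + 1 = 1.
  i=1: a_1=1, p_1 = 1*15 + 1 = 16, q_1 = 1*1 + 0 = 1.
  i=2: a_2=6, p_2 = 6*16 + 15 = 111, q_2 = 6*1 + 1 = 7.
  i=3: a_3=1, p_3 = 1*111 + 16 = 127, q_3 = 1*7 + 1 = 8.
Check: 127^2 - 252*8^2 = 16129 - 16128 = 1, so (x, y) = (127, 8) solves the equation, and by the theorem it is the least positive solution.

(x, y) = (127, 8)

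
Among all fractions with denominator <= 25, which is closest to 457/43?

85/8

Expand x = 457/43 as a continued fraction with the Euclidean algorithm:
  457 = 10*43 + 27, so a_0 = 10.
  43 = 1*27 + 16, so a_1 = 1.
  27 = 1*16 + 11, so a_2 = 1.
  16 = 1*11 + 5, so a_3 = 1.
  11 = 2*5 + 1, so a_4 = 2.
  5 = 5*1 + 0, so a_5 = 5.
so x = [10; 1, 1, 1, 2, 5].
Convergents (p_i = a_i*p_{i-1} + p_{i-2}, q_i = a_i*q_{i-1} + q_{i-2} with p_{-2}=0, p_{-1}=1, q_{-2}=1, q_{-1}=0), until the denominator exceeds 25:
  i=0: a_0=10, p_0 = 10*1 + 0 = 10, q_0 = 10*0 + 1 = 1.
  i=1: a_1=1, p_1 = 1*10 + 1 = 11, q_1 = 1*1 + 0 = 1.
  i=2: a_2=1, p_2 = 1*11 + 10 = 21, q_2 = 1*1 + 1 = 2.
  i=3: a_3=1, p_3 = 1*21 + 11 = 32, q_3 = 1*2 + 1 = 3.
  i=4: a_4=2, p_4 = 2*32 + 21 = 85, q_4 = 2*3 + 2 = 8.
  i=5: a_5=5, p_5 = 5*85 + 32 = 457, q_5 = 5*8 + 3 = 43.
q_5 = 43 > 25, so the last convergent with denominator <= 25 is p_4/q_4 = 85/8.
The closest fraction with denominator <= 25 is either p_4/q_4 or the intermediate fraction (k*p_4 + p_3)/(k*q_4 + q_3) with the largest k >= 1 whose denominator stays <= 25; these approach x as k grows, and every other convergent or intermediate fraction in range is farther away.
Largest k: floor((25 - q_3)/q_4) = floor((25 - 3)/8) = 2.
That gives (2*85 + 32)/(2*8 + 3) = 202/19.
Compare the errors: |x - 85/8| = |457*8 - 85*43|/(43*8) = 1/344, and |x - 202/19| = |457*19 - 202*43|/(43*19) = 3/817.
Cross-multiplying, 1*817 = 817 < 1032 = 3*344, so 1/344 is smaller: the convergent 85/8 is closer to x than 202/19.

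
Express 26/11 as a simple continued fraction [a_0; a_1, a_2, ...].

[2; 2, 1, 3]

Run the Euclidean algorithm on 26 and 11; the successive quotients are the partial quotients a_0, a_1, ... (each step inverts the fractional part left over by the previous one):
  26 = 2*11 + 4, so a_0 = 2.
  11 = 2*4 + 3, so a_1 = 2.
  4 = 1*3 + 1, so a_2 = 1.
  3 = 3*1 + 0, so a_3 = 3.
The remainder reaches 0 after 4 divisions, so the expansion has 4 partial quotients, read off in order.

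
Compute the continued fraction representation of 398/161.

[2; 2, 8, 2, 4]

Run the Euclidean algorithm on 398 and 161; the successive quotients are the partial quotients a_0, a_1, ... (each step inverts the fractional part left over by the previous one):
  398 = 2*161 + 76, so a_0 = 2.
  161 = 2*76 + 9, so a_1 = 2.
  76 = 8*9 + 4, so a_2 = 8.
  9 = 2*4 + 1, so a_3 = 2.
  4 = 4*1 + 0, so a_4 = 4.
The remainder reaches 0 after 5 divisions, so the expansion has 5 partial quotients, read off in order.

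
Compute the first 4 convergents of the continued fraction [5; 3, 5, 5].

Using the convergent recurrence p_i = a_i*p_{i-1} + p_{i-2}, q_i = a_i*q_{i-1} + q_{i-2} with p_{-2}=0, p_{-1}=1, q_{-2}=1, q_{-1}=0:
  i=0: a_0=5, p_0 = 5*1 + 0 = 5, q_0 = 5*0 + 1 = 1.
  i=1: a_1=3, p_1 = 3*5 + 1 = 16, q_1 = 3*1 + 0 = 3.
  i=2: a_2=5, p_2 = 5*16 + 5 = 85, q_2 = 5*3 + 1 = 16.
  i=3: a_3=5, p_3 = 5*85 + 16 = 441, q_3 = 5*16 + 3 = 83.

5/1, 16/3, 85/16, 441/83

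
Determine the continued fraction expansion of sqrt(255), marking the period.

[15; (1, 30)]

Write x_i = (sqrt(255) + m_i)/d_i with (m_0, d_0) = (0, 1). a_0 = floor(sqrt(255)) = 15, since 15^2 = 225 <= 255 < 256 = 16^2.
Iterate m_{i+1} = d_i*a_i - m_i, d_{i+1} = (255 - m_{i+1}^2)/d_i, a_{i+1} = floor((a_0 + m_{i+1})/d_{i+1}):
  m_1 = 1*15 - 0 = 15, d_1 = (255 - 15^2)/1 = 30/1 = 30, a_1 = floor((15 + 15)/30) = 1.
  m_2 = 30*1 - 15 = 15, d_2 = (255 - 15^2)/30 = 30/30 = 1, a_2 = floor((15 + 15)/1) = 30.
  m_3 = 1*30 - 15 = 15, d_3 = (255 - 15^2)/1 = 30/1 = 30: (m_3, d_3) = (m_1, d_1) = (15, 30), so from here the quotients repeat a_1, a_2; the period length is 2.
Hence the expansion of sqrt(255) is a_0 = 15 followed by the repeating block 1, 30 (period 2).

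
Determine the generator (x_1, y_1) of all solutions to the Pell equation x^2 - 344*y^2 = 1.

(x, y) = (10405, 561)

First expand sqrt(344) as a continued fraction. With x_i = (sqrt(344) + m_i)/d_i and (m_0, d_0) = (0, 1): a_0 = floor(sqrt(344)) = 18, since 18^2 = 324 <= 344 < 361 = 19^2.
Iterate m_{i+1} = d_i*a_i - m_i, d_{i+1} = (344 - m_{i+1}^2)/d_i, a_{i+1} = floor((a_0 + m_{i+1})/d_{i+1}):
  m_1 = 1*18 - 0 = 18, d_1 = (344 - 18^2)/1 = 20/1 = 20, a_1 = floor((18 + 18)/20) = 1.
  m_2 = 20*1 - 18 = 2, d_2 = (344 - 2^2)/20 = 340/20 = 17, a_2 = floor((18 + 2)/17) = 1.
  m_3 = 17*1 - 2 = 15, d_3 = (344 - 15^2)/17 = 119/17 = 7, a_3 = floor((18 + 15)/7) = 4.
  m_4 = 7*4 - 15 = 13, d_4 = (344 - 13^2)/7 = 175/7 = 25, a_4 = floor((18 + 13)/25) = 1.
  m_5 = 25*1 - 13 = 12, d_5 = (344 - 12^2)/25 = 200/25 = 8, a_5 = floor((18 + 12)/8) = 3.
  m_6 = 8*3 - 12 = 12, d_6 = (344 - 12^2)/8 = 200/8 = 25, a_6 = floor((18 + 12)/25) = 1.
  m_7 = 25*1 - 12 = 13, d_7 = (344 - 13^2)/25 = 175/25 = 7, a_7 = floor((18 + 13)/7) = 4.
  m_8 = 7*4 - 13 = 15, d_8 = (344 - 15^2)/7 = 119/7 = 17, a_8 = floor((18 + 15)/17) = 1.
  m_9 = 17*1 - 15 = 2, d_9 = (344 - 2^2)/17 = 340/17 = 20, a_9 = floor((18 + 2)/20) = 1.
  m_10 = 20*1 - 2 = 18, d_10 = (344 - 18^2)/20 = 20/20 = 1, a_10 = floor((18 + 18)/1) = 36.
  m_11 = 1*36 - 18 = 18, d_11 = (344 - 18^2)/1 = 20/1 = 20: (m_11, d_11) = (m_1, d_1) = (18, 20), so from here the quotients repeat a_1, ..., a_10; the period length is 10.
So sqrt(344) = [18; (1, 1, 4, 1, 3, 1, 4, 1, 1, 36)] with period length k = 10.
k is even, so the fundamental solution of x^2 - 344y^2 = 1 is (p_{k-1}, q_{k-1}) = (p_9, q_9); compute convergents through index 9.
Convergents (p_i = a_i*p_{i-1} + p_{i-2}, q_i = a_i*q_{i-1} + q_{i-2} with p_{-2}=0, p_{-1}=1, q_{-2}=1, q_{-1}=0):
  i=0: a_0=18, p_0 = 18*1 + 0 = 18, q_0 = 18*0 + 1 = 1.
  i=1: a_1=1, p_1 = 1*18 + 1 = 19, q_1 = 1*1 + 0 = 1.
  i=2: a_2=1, p_2 = 1*19 + 18 = 37, q_2 = 1*1 + 1 = 2.
  i=3: a_3=4, p_3 = 4*37 + 19 = 167, q_3 = 4*2 + 1 = 9.
  i=4: a_4=1, p_4 = 1*167 + 37 = 204, q_4 = 1*9 + 2 = 11.
  i=5: a_5=3, p_5 = 3*204 + 167 = 779, q_5 = 3*11 + 9 = 42.
  i=6: a_6=1, p_6 = 1*779 + 204 = 983, q_6 = 1*42 + 11 = 53.
  i=7: a_7=4, p_7 = 4*983 + 779 = 4711, q_7 = 4*53 + 42 = 254.
  i=8: a_8=1, p_8 = 1*4711 + 983 = 5694, q_8 = 1*254 + 53 = 307.
  i=9: a_9=1, p_9 = 1*5694 + 4711 = 10405, q_9 = 1*307 + 254 = 561.
Check: 10405^2 - 344*561^2 = 108264025 - 108264024 = 1, so (x, y) = (10405, 561) solves the equation, and by the theorem it is the least positive solution.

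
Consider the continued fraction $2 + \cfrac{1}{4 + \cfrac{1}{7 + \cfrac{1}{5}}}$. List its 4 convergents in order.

Using the convergent recurrence p_i = a_i*p_{i-1} + p_{i-2}, q_i = a_i*q_{i-1} + q_{i-2} with p_{-2}=0, p_{-1}=1, q_{-2}=1, q_{-1}=0:
  i=0: a_0=2, p_0 = 2*1 + 0 = 2, q_0 = 2*0 + 1 = 1.
  i=1: a_1=4, p_1 = 4*2 + 1 = 9, q_1 = 4*1 + 0 = 4.
  i=2: a_2=7, p_2 = 7*9 + 2 = 65, q_2 = 7*4 + 1 = 29.
  i=3: a_3=5, p_3 = 5*65 + 9 = 334, q_3 = 5*29 + 4 = 149.

2/1, 9/4, 65/29, 334/149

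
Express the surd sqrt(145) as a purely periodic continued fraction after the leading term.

[12; (24)]

Write x_i = (sqrt(145) + m_i)/d_i with (m_0, d_0) = (0, 1). a_0 = floor(sqrt(145)) = 12, since 12^2 = 144 <= 145 < 169 = 13^2.
Iterate m_{i+1} = d_i*a_i - m_i, d_{i+1} = (145 - m_{i+1}^2)/d_i, a_{i+1} = floor((a_0 + m_{i+1})/d_{i+1}):
  m_1 = 1*12 - 0 = 12, d_1 = (145 - 12^2)/1 = 1/1 = 1, a_1 = floor((12 + 12)/1) = 24.
  m_2 = 1*24 - 12 = 12, d_2 = (145 - 12^2)/1 = 1/1 = 1: (m_2, d_2) = (m_1, d_1) = (12, 1), so from here the quotient a_1 repeats; the period length is 1.
Hence the expansion of sqrt(145) is a_0 = 12 followed by the repeating block 24 (period 1).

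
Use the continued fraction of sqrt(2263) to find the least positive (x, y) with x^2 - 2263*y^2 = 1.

(x, y) = (110888, 2331)

First expand sqrt(2263) as a continued fraction. With x_i = (sqrt(2263) + m_i)/d_i and (m_0, d_0) = (0, 1): a_0 = floor(sqrt(2263)) = 47, since 47^2 = 2209 <= 2263 < 2304 = 48^2.
Iterate m_{i+1} = d_i*a_i - m_i, d_{i+1} = (2263 - m_{i+1}^2)/d_i, a_{i+1} = floor((a_0 + m_{i+1})/d_{i+1}):
  m_1 = 1*47 - 0 = 47, d_1 = (2263 - 47^2)/1 = 54/1 = 54, a_1 = floor((47 + 47)/54) = 1.
  m_2 = 54*1 - 47 = 7, d_2 = (2263 - 7^2)/54 = 2214/54 = 41, a_2 = floor((47 + 7)/41) = 1.
  m_3 = 41*1 - 7 = 34, d_3 = (2263 - 34^2)/41 = 1107/41 = 27, a_3 = floor((47 + 34)/27) = 3.
  m_4 = 27*3 - 34 = 47, d_4 = (2263 - 47^2)/27 = 54/27 = 2, a_4 = floor((47 + 47)/2) = 47.
  m_5 = 2*47 - 47 = 47, d_5 = (2263 - 47^2)/2 = 54/2 = 27, a_5 = floor((47 + 47)/27) = 3.
  m_6 = 27*3 - 47 = 34, d_6 = (2263 - 34^2)/27 = 1107/27 = 41, a_6 = floor((47 + 34)/41) = 1.
  m_7 = 41*1 - 34 = 7, d_7 = (2263 - 7^2)/41 = 2214/41 = 54, a_7 = floor((47 + 7)/54) = 1.
  m_8 = 54*1 - 7 = 47, d_8 = (2263 - 47^2)/54 = 54/54 = 1, a_8 = floor((47 + 47)/1) = 94.
  m_9 = 1*94 - 47 = 47, d_9 = (2263 - 47^2)/1 = 54/1 = 54: (m_9, d_9) = (m_1, d_1) = (47, 54), so from here the quotients repeat a_1, ..., a_8; the period length is 8.
So sqrt(2263) = [47; (1, 1, 3, 47, 3, 1, 1, 94)] with period length k = 8.
k is even, so the fundamental solution of x^2 - 2263y^2 = 1 is (p_{k-1}, q_{k-1}) = (p_7, q_7); compute convergents through index 7.
Convergents (p_i = a_i*p_{i-1} + p_{i-2}, q_i = a_i*q_{i-1} + q_{i-2} with p_{-2}=0, p_{-1}=1, q_{-2}=1, q_{-1}=0):
  i=0: a_0=47, p_0 = 47*1 + 0 = 47, q_0 = 47*0 + 1 = 1.
  i=1: a_1=1, p_1 = 1*47 + 1 = 48, q_1 = 1*1 + 0 = 1.
  i=2: a_2=1, p_2 = 1*48 + 47 = 95, q_2 = 1*1 + 1 = 2.
  i=3: a_3=3, p_3 = 3*95 + 48 = 333, q_3 = 3*2 + 1 = 7.
  i=4: a_4=47, p_4 = 47*333 + 95 = 15746, q_4 = 47*7 + 2 = 331.
  i=5: a_5=3, p_5 = 3*15746 + 333 = 47571, q_5 = 3*331 + 7 = 1000.
  i=6: a_6=1, p_6 = 1*47571 + 15746 = 63317, q_6 = 1*1000 + 331 = 1331.
  i=7: a_7=1, p_7 = 1*63317 + 47571 = 110888, q_7 = 1*1331 + 1000 = 2331.
Check: 110888^2 - 2263*2331^2 = 12296148544 - 12296148543 = 1, so (x, y) = (110888, 2331) solves the equation, and by the theorem it is the least positive solution.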